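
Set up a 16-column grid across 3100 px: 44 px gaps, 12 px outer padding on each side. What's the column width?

151 px

Take off 24 px of margins, leaving 3076 px.
Subtracting 15 gaps of 44 leaves 2416 for 16 columns, so c = 151 px.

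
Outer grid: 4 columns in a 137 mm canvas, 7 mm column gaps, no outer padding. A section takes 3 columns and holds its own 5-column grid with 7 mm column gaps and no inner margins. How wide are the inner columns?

4c + 3·7 = 137 → 4c = 116 → c = 29 mm.
3 columns plus 2 column gaps: 87 + 14 = 101 mm.
Subtracting 4 column gaps of 7 leaves 73 for 5 columns, so d = 14.6 mm.

14.6 mm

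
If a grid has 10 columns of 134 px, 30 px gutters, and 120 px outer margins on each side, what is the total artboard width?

Total width: 2·120 + 10·134 + 9·30 = 1850 px.

1850 px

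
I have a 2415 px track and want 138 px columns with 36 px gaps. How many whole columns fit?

14 columns: 14·138 + 13·36 = 2400 px ≤ 2415.
15 columns: 2574 px > 2415. So 14.

14 columns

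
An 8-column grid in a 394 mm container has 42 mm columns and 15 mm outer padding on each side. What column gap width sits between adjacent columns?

Take off 30 mm of margins, leaving 364 mm.
8 columns take 8·42 = 336 mm; remaining 28 splits into 7 column gaps.
g = 28 / 7 = 4 mm.

4 mm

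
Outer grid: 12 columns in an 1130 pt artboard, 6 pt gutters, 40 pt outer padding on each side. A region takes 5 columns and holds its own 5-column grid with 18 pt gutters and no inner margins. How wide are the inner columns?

72.4 pt

Subtract both margins: 1130 − 2·40 = 1050 pt.
12 columns + 11 gutters: 12c + 11·6 = 1050.
12c = 1050 − 66 = 984, so c = 82 pt.
Span of 5: 5·82 + 4·6 = 410 + 24 = 434 pt.
5d + 4·18 = 434 → 5d = 362 → d = 72.4 pt.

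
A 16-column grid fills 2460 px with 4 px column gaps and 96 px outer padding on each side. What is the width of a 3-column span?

Take off 192 px of margins, leaving 2268 px.
16 columns + 15 column gaps: 16c + 15·4 = 2268.
16c = 2268 − 60 = 2208, so c = 138 px.
3-column span = 3·138 + 2·4 = 422 px.

422 px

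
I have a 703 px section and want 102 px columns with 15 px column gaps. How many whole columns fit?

6 columns

k columns need k·102 + (k−1)·15 = k·117 − 15.
k·117 − 15 ≤ 703 → k ≤ 718 / 117 ≈ 6.14, so k = 6.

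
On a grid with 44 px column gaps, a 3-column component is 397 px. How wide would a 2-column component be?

250 px

397 − 2·44 = 309; ÷3 gives c = 103 px.
2-column span = 2·103 + 1·44 = 250 px.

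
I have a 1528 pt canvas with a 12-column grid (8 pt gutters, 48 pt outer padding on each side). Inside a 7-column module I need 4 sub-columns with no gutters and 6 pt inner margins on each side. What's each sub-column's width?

Subtract both margins: 1528 − 2·48 = 1432 pt.
12 columns + 11 gutters: 12c + 11·8 = 1432.
12c = 1432 − 88 = 1344, so c = 112 pt.
Span of 7: 7·112 + 6·8 = 784 + 48 = 832 pt.
Inner content = 832 − 2·6 = 820 pt.
820 / 4 = 205 pt per column.

205 pt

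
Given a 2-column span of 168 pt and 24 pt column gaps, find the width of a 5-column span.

456 pt

Subtracting 1 column gap of 24 leaves 144 for 2 columns, so c = 72 pt.
Span of 5: 5·72 + 4·24 = 360 + 96 = 456 pt.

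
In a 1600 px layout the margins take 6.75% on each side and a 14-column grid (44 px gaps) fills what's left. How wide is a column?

1600 × (1 − 2·6.75%) = 1600 × 86.5% = 1384 px for the columns.
Subtracting 13 gaps of 44 leaves 812 for 14 columns, so c = 58 px.

58 px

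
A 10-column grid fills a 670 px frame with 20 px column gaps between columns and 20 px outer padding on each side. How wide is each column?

Take off 40 px of margins, leaving 630 px.
10 columns + 9 column gaps: 10c + 9·20 = 630.
10c = 630 − 180 = 450, so c = 45 px.

45 px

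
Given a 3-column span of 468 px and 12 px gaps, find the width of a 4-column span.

628 px

3 columns + 2 gaps: 3c + 2·12 = 468.
3c = 468 − 24 = 444, so c = 148 px.
4-column span = 4·148 + 3·12 = 628 px.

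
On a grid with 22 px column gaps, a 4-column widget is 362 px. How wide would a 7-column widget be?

650 px

4 columns + 3 column gaps: 4c + 3·22 = 362.
4c = 362 − 66 = 296, so c = 74 px.
Span of 7: 7·74 + 6·22 = 518 + 132 = 650 px.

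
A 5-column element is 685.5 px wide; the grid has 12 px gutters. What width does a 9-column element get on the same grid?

Subtracting 4 gutters of 12 leaves 637.5 for 5 columns, so c = 127.5 px.
9 columns plus 8 gutters: 1147.5 + 96 = 1243.5 px.

1243.5 px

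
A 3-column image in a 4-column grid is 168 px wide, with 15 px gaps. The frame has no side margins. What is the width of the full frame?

229 px

168 − 2·15 = 138; ÷3 gives c = 46 px.
Frame = 4·46 + 3·15 = 184 + 45 = 229 px.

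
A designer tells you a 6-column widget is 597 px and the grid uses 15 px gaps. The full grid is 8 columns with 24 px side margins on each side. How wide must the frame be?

Subtracting 5 gaps of 15 leaves 522 for 6 columns, so c = 87 px.
Adding margins, columns and gutters: 48 + 696 + 105 = 849 px.

849 px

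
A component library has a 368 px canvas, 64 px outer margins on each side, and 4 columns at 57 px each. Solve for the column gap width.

Subtract both margins: 368 − 2·64 = 240 px.
4 columns take 4·57 = 228 px; remaining 12 splits into 3 column gaps.
g = 12 / 3 = 4 px.

4 px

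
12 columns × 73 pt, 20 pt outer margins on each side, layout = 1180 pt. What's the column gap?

Take off 40 pt of margins, leaving 1140 pt.
12 columns take 12·73 = 876 pt; remaining 264 splits into 11 column gaps.
g = 264 / 11 = 24 pt.

24 pt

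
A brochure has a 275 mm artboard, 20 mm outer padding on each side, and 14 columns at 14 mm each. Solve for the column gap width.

Inside the margins: 275 − 40 = 235 mm.
14 columns take 14·14 = 196 mm; remaining 39 splits into 13 column gaps.
g = 39 / 13 = 3 mm.

3 mm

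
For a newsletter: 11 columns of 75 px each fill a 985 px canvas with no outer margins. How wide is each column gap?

Columns use 825 px, leaving 160 px across 10 column gaps = 16 px each.

16 px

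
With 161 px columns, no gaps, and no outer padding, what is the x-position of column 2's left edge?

No margin, so column 2 starts at 1·(column + gutter) = 1·161 = 161 px.

161 px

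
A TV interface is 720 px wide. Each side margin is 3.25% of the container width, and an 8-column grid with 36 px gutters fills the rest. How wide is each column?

720 × (1 − 2·3.25%) = 720 × 93.5% = 673.2 px for the columns.
8 columns + 7 gutters: 8c + 7·36 = 673.2.
8c = 673.2 − 252 = 421.2, so c = 52.65 px.

52.65 px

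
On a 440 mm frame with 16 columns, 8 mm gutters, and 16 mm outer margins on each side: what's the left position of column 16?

Subtract both margins: 440 − 2·16 = 408 mm.
Subtracting 15 gutters of 8 leaves 288 for 16 columns, so c = 18 mm.
Each column+gutter stride is 26 mm; 15 of them past the 16 mm margin is 16 + 390 = 406 mm.

406 mm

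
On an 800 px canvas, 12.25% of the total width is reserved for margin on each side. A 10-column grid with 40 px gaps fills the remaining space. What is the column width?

24.4 px

Each margin = 12.25% of 800 = 98 px; content = 800 − 2·98 = 604 px.
10c + 9·40 = 604 → 10c = 244 → c = 24.4 px.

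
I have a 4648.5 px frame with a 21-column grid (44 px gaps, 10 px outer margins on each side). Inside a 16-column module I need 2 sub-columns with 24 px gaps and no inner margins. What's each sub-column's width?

Subtract both margins: 4648.5 − 2·10 = 4628.5 px.
21 columns + 20 gaps: 21c + 20·44 = 4628.5.
21c = 4628.5 − 880 = 3748.5, so c = 178.5 px.
Span of 16: 16·178.5 + 15·44 = 2856 + 660 = 3516 px.
2d + 1·24 = 3516 → 2d = 3492 → d = 1746 px.

1746 px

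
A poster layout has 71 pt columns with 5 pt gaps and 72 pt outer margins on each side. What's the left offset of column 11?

Before column 11: the margin + 10 columns + 10 gaps.
Offset = 72 + 10·(71 + 5) = 72 + 760 = 832 pt.

832 pt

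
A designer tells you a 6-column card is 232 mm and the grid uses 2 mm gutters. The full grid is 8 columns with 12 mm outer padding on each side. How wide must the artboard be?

6 columns + 5 gutters: 6c + 5·2 = 232.
6c = 232 − 10 = 222, so c = 37 mm.
Adding margins, columns and gutters: 24 + 296 + 14 = 334 mm.

334 mm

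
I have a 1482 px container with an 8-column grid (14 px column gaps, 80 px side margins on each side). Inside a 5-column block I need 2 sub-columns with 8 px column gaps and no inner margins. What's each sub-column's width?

Outer content = 1482 − 2·80 = 1322 px.
8 columns + 7 column gaps: 8c + 7·14 = 1322.
8c = 1322 − 98 = 1224, so c = 153 px.
5 columns plus 4 column gaps: 765 + 56 = 821 px.
Subtracting 1 column gap of 8 leaves 813 for 2 columns, so d = 406.5 px.

406.5 px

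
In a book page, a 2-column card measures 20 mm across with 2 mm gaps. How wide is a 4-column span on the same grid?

2c + 1·2 = 20 → 2c = 18 → c = 9 mm.
4-column span = 4·9 + 3·2 = 42 mm.

42 mm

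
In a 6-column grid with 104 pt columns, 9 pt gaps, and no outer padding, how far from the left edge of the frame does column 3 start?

Each column+gutter stride is 113 pt; with no margin, 2 of them is 226 pt.

226 pt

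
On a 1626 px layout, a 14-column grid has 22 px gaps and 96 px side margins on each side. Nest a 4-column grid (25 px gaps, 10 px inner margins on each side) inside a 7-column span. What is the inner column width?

152.75 px

Outer content = 1626 − 2·96 = 1434 px.
Subtracting 13 gaps of 22 leaves 1148 for 14 columns, so c = 82 px.
7-column span = 7·82 + 6·22 = 706 px.
Inner content = 706 − 2·10 = 686 px.
4 columns + 3 gaps: 4d + 3·25 = 686.
4d = 686 − 75 = 611, so d = 152.75 px.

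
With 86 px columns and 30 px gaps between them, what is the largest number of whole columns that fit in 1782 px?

15 columns

15 columns: 15·86 + 14·30 = 1710 px ≤ 1782.
16 columns: 1826 px > 1782. So 15.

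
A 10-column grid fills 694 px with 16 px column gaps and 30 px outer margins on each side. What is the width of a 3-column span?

179 px

Take off 60 px of margins, leaving 634 px.
634 − 9·16 = 490; ÷10 gives c = 49 px.
Span of 3: 3·49 + 2·16 = 147 + 32 = 179 px.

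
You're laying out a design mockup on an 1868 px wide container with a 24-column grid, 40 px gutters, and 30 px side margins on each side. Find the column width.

37 px

Content width = 1868 − 2·30 = 1808 px.
24 columns + 23 gutters: 24c + 23·40 = 1808.
24c = 1808 − 920 = 888, so c = 37 px.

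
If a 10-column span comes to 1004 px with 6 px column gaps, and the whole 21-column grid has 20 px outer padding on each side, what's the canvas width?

2155 px

10 columns + 9 column gaps: 10c + 9·6 = 1004.
10c = 1004 − 54 = 950, so c = 95 px.
Total width: 2·20 + 21·95 + 20·6 = 2155 px.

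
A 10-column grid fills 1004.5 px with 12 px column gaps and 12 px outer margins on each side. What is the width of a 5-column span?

Subtract both margins: 1004.5 − 2·12 = 980.5 px.
Subtracting 9 column gaps of 12 leaves 872.5 for 10 columns, so c = 87.25 px.
Span of 5: 5·87.25 + 4·12 = 436.25 + 48 = 484.25 px.

484.25 px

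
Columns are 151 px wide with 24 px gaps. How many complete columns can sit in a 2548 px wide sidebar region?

14 columns

k columns need k·151 + (k−1)·24 = k·175 − 24.
k·175 − 24 ≤ 2548 → k ≤ 2572 / 175 ≈ 14.70, so k = 14.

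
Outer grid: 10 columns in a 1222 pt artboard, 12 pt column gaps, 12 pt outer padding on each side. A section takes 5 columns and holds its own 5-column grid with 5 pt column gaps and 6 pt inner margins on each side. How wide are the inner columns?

Inside the margins: 1222 − 24 = 1198 pt.
10 columns + 9 column gaps: 10c + 9·12 = 1198.
10c = 1198 − 108 = 1090, so c = 109 pt.
5 columns plus 4 column gaps: 545 + 48 = 593 pt.
Inner content = 593 − 2·6 = 581 pt.
5d + 4·5 = 581 → 5d = 561 → d = 112.2 pt.

112.2 pt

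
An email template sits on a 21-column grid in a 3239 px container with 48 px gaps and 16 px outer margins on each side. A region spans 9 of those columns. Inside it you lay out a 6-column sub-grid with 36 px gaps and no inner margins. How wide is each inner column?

Take off 32 px of margins, leaving 3207 px.
3207 − 20·48 = 2247; ÷21 gives c = 107 px.
9 columns plus 8 gaps: 963 + 384 = 1347 px.
1347 − 5·36 = 1167; ÷6 gives d = 194.5 px.

194.5 px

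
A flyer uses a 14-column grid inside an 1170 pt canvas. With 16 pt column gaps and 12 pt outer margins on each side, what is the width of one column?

67 pt

Inside the margins: 1170 − 24 = 1146 pt.
Subtracting 13 column gaps of 16 leaves 938 for 14 columns, so c = 67 pt.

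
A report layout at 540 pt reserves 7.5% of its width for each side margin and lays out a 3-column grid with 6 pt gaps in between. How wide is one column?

Each margin = 7.5% of 540 = 40.5 pt; content = 540 − 2·40.5 = 459 pt.
3c + 2·6 = 459 → 3c = 447 → c = 149 pt.

149 pt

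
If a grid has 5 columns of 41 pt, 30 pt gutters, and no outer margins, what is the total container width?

325 pt

Summing: 205 + 120 = 325 pt.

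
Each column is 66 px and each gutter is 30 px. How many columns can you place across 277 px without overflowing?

k columns need k·66 + (k−1)·30 = k·96 − 30.
k·96 − 30 ≤ 277 → k ≤ 307 / 96 ≈ 3.20, so k = 3.

3 columns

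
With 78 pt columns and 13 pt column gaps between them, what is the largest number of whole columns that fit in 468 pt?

Each extra column adds 78 + 13 = 91 pt.
(468 + 13) / 91 = 5.29, so 5 columns fit.

5 columns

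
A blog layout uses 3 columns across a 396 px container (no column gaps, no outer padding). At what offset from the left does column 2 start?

3c = 396 → c = 132 px.
Each column+gutter stride is 132 px; with no margin, 1 of them is 132 px.

132 px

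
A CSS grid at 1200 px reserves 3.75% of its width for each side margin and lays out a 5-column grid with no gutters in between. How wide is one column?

222 px

Each margin = 3.75% of 1200 = 45 px; content = 1200 − 2·45 = 1110 px.
With no gutters, each column is 1110/5 = 222 px.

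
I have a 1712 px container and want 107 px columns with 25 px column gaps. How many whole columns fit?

k columns need k·107 + (k−1)·25 = k·132 − 25.
k·132 − 25 ≤ 1712 → k ≤ 1737 / 132 ≈ 13.16, so k = 13.

13 columns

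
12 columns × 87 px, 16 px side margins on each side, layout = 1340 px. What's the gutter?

24 px

Inside the margins: 1340 − 32 = 1308 px.
12·87 + 11g = 1308 → 11g = 264 → g = 24 px.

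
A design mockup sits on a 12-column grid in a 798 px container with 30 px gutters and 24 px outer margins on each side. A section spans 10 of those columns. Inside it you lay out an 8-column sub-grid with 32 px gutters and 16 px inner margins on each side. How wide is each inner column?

Inside the margins: 798 − 48 = 750 px.
12 columns + 11 gutters: 12c + 11·30 = 750.
12c = 750 − 330 = 420, so c = 35 px.
10-column span = 10·35 + 9·30 = 620 px.
Inner content = 620 − 2·16 = 588 px.
588 − 7·32 = 364; ÷8 gives d = 45.5 px.

45.5 px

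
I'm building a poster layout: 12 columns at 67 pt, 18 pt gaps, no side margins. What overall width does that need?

1002 pt

Total width: 12·67 + 11·18 = 1002 pt.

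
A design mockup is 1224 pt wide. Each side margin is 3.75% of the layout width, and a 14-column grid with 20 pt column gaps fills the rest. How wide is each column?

Each margin = 3.75% of 1224 = 45.9 pt; content = 1224 − 2·45.9 = 1132.2 pt.
1132.2 − 13·20 = 872.2; ÷14 gives c = 62.3 pt.

62.3 pt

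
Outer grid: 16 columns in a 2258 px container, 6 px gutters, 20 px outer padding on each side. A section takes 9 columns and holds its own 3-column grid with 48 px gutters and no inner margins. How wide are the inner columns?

Inside the margins: 2258 − 40 = 2218 px.
16c + 15·6 = 2218 → 16c = 2128 → c = 133 px.
9 columns plus 8 gutters: 1197 + 48 = 1245 px.
Subtracting 2 gutters of 48 leaves 1149 for 3 columns, so d = 383 px.

383 px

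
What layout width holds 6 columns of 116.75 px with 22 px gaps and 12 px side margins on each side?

Layout = 2·12 + 6·116.75 + 5·22 = 24 + 700.5 + 110 = 834.5 px.

834.5 px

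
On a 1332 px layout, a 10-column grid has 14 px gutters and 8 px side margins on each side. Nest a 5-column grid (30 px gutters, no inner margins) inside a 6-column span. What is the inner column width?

132.8 px

Inside the margins: 1332 − 16 = 1316 px.
10c + 9·14 = 1316 → 10c = 1190 → c = 119 px.
6-column span = 6·119 + 5·14 = 784 px.
5d + 4·30 = 784 → 5d = 664 → d = 132.8 px.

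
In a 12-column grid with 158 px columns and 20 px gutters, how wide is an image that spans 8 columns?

1404 px

8 columns plus 7 gutters: 1264 + 140 = 1404 px.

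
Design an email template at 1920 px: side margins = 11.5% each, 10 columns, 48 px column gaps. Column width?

Each margin = 11.5% of 1920 = 220.8 px; content = 1920 − 2·220.8 = 1478.4 px.
Subtracting 9 column gaps of 48 leaves 1046.4 for 10 columns, so c = 104.64 px.

104.64 px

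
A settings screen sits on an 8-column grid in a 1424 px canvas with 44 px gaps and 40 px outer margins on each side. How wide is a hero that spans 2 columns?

Content width = 1424 − 2·40 = 1344 px.
8 columns + 7 gaps: 8c + 7·44 = 1344.
8c = 1344 − 308 = 1036, so c = 129.5 px.
Span of 2: 2·129.5 + 1·44 = 259 + 44 = 303 px.

303 px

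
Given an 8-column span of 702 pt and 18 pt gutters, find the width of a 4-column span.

342 pt

702 − 7·18 = 576; ÷8 gives c = 72 pt.
4-column span = 4·72 + 3·18 = 342 pt.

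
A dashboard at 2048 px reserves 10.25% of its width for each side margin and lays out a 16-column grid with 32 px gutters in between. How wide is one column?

71.76 px

Margins: 10.25% × 2048 = 209.92 px each, so content = 2048 − 419.84 = 1628.16 px.
Subtracting 15 gutters of 32 leaves 1148.16 for 16 columns, so c = 71.76 px.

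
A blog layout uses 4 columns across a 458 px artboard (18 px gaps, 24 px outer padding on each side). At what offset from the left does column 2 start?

Inside the margins: 458 − 48 = 410 px.
4 columns + 3 gaps: 4c + 3·18 = 410.
4c = 410 − 54 = 356, so c = 89 px.
Before column 2: the margin + 1 column + 1 gap.
Offset = 24 + 1·(89 + 18) = 24 + 107 = 131 px.

131 px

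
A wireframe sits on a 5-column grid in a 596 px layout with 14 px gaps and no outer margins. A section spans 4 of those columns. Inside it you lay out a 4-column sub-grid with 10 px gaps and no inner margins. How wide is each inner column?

111 px

596 − 4·14 = 540; ÷5 gives c = 108 px.
4 columns plus 3 gaps: 432 + 42 = 474 px.
4 columns + 3 gaps: 4d + 3·10 = 474.
4d = 474 − 30 = 444, so d = 111 px.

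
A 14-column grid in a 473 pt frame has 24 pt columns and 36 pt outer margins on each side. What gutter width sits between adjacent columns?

5 pt

Content width = 473 − 2·36 = 401 pt.
Columns use 336 pt, leaving 65 pt across 13 gutters = 5 pt each.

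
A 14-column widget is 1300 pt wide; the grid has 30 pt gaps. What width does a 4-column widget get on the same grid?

Subtracting 13 gaps of 30 leaves 910 for 14 columns, so c = 65 pt.
4 columns plus 3 gaps: 260 + 90 = 350 pt.

350 pt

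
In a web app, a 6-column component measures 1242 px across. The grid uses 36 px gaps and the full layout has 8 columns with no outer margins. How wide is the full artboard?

1668 px

6 columns + 5 gaps: 6c + 5·36 = 1242.
6c = 1242 − 180 = 1062, so c = 177 px.
Total width: 8·177 + 7·36 = 1668 px.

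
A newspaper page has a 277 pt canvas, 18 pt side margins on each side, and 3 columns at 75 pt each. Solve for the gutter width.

Inside the margins: 277 − 36 = 241 pt.
3 columns take 3·75 = 225 pt; remaining 16 splits into 2 gutters.
g = 16 / 2 = 8 pt.

8 pt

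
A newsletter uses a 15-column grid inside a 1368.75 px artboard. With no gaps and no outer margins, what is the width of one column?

91.25 px

With no gaps, each column is 1368.75/15 = 91.25 px.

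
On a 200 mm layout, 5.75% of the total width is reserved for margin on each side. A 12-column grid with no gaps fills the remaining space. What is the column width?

Each margin = 5.75% of 200 = 11.5 mm; content = 200 − 2·11.5 = 177 mm.
With no gaps, each column is 177/12 = 14.75 mm.

14.75 mm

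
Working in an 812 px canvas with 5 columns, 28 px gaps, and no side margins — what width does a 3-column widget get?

Subtracting 4 gaps of 28 leaves 700 for 5 columns, so c = 140 px.
Span of 3: 3·140 + 2·28 = 420 + 56 = 476 px.

476 px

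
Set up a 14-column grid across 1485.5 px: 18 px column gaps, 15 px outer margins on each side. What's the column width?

87.25 px

Content width = 1485.5 − 2·15 = 1455.5 px.
1455.5 − 13·18 = 1221.5; ÷14 gives c = 87.25 px.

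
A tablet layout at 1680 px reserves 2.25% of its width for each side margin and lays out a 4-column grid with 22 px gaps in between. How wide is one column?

384.6 px

Margins: 2.25% × 1680 = 37.8 px each, so content = 1680 − 75.6 = 1604.4 px.
4c + 3·22 = 1604.4 → 4c = 1538.4 → c = 384.6 px.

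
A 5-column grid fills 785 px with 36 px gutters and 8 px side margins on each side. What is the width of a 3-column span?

Take off 16 px of margins, leaving 769 px.
5c + 4·36 = 769 → 5c = 625 → c = 125 px.
Span of 3: 3·125 + 2·36 = 375 + 72 = 447 px.

447 px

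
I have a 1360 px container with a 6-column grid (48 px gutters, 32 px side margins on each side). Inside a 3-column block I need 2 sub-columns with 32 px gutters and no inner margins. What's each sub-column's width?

Outer content = 1360 − 2·32 = 1296 px.
1296 − 5·48 = 1056; ÷6 gives c = 176 px.
3 columns plus 2 gutters: 528 + 96 = 624 px.
624 − 1·32 = 592; ÷2 gives d = 296 px.

296 px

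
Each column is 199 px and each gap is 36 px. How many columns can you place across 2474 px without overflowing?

Each extra column adds 199 + 36 = 235 px.
(2474 + 36) / 235 = 10.68, so 10 columns fit.

10 columns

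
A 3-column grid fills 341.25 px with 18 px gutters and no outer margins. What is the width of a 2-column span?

221.5 px

3 columns + 2 gutters: 3c + 2·18 = 341.25.
3c = 341.25 − 36 = 305.25, so c = 101.75 px.
Span of 2: 2·101.75 + 1·18 = 203.5 + 18 = 221.5 px.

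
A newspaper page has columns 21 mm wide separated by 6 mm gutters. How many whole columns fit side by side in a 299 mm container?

k columns need k·21 + (k−1)·6 = k·27 − 6.
k·27 − 6 ≤ 299 → k ≤ 305 / 27 ≈ 11.30, so k = 11.

11 columns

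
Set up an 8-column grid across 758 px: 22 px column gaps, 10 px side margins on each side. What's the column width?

73 px

Take off 20 px of margins, leaving 738 px.
8c + 7·22 = 738 → 8c = 584 → c = 73 px.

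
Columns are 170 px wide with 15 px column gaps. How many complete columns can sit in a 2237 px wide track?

12 columns

Each extra column adds 170 + 15 = 185 px.
(2237 + 15) / 185 = 12.17, so 12 columns fit.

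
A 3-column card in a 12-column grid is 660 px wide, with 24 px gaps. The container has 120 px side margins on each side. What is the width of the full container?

2952 px

3c + 2·24 = 660 → 3c = 612 → c = 204 px.
Container = 2·120 + 12·204 + 11·24 = 240 + 2448 + 264 = 2952 px.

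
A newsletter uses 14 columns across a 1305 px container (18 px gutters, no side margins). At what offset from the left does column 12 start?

1039.5 px

14 columns + 13 gutters: 14c + 13·18 = 1305.
14c = 1305 − 234 = 1071, so c = 76.5 px.
Each column+gutter stride is 94.5 px; with no margin, 11 of them is 1039.5 px.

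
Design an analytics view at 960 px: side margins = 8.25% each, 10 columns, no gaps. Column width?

Each margin = 8.25% of 960 = 79.2 px; content = 960 − 2·79.2 = 801.6 px.
801.6 / 10 = 80.16 px per column.

80.16 px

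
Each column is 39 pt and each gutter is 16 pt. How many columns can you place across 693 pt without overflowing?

k columns need k·39 + (k−1)·16 = k·55 − 16.
k·55 − 16 ≤ 693 → k ≤ 709 / 55 ≈ 12.89, so k = 12.

12 columns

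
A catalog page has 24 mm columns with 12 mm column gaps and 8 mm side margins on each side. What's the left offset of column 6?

Each column+gutter stride is 36 mm; 5 of them past the 8 mm margin is 8 + 180 = 188 mm.

188 mm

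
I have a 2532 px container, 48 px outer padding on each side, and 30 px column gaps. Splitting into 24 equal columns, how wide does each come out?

Take off 96 px of margins, leaving 2436 px.
2436 − 23·30 = 1746; ÷24 gives c = 72.75 px.

72.75 px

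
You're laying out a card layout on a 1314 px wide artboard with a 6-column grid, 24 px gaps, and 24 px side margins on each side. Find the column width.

191 px

Content width = 1314 − 2·24 = 1266 px.
6 columns + 5 gaps: 6c + 5·24 = 1266.
6c = 1266 − 120 = 1146, so c = 191 px.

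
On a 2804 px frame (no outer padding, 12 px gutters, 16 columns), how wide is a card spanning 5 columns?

16 columns + 15 gutters: 16c + 15·12 = 2804.
16c = 2804 − 180 = 2624, so c = 164 px.
5-column span = 5·164 + 4·12 = 868 px.

868 px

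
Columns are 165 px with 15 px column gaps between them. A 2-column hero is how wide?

345 px

2 columns plus 1 column gap: 330 + 15 = 345 px.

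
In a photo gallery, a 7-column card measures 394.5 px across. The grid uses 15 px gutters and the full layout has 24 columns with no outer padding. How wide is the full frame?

1389 px

7 columns + 6 gutters: 7c + 6·15 = 394.5.
7c = 394.5 − 90 = 304.5, so c = 43.5 px.
Summing: 1044 + 345 = 1389 px.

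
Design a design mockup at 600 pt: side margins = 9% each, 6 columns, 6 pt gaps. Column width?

77 pt

Each margin = 9% of 600 = 54 pt; content = 600 − 2·54 = 492 pt.
6c + 5·6 = 492 → 6c = 462 → c = 77 pt.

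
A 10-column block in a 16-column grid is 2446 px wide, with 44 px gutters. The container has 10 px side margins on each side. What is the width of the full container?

Subtracting 9 gutters of 44 leaves 2050 for 10 columns, so c = 205 px.
Total width: 2·10 + 16·205 + 15·44 = 3960 px.

3960 px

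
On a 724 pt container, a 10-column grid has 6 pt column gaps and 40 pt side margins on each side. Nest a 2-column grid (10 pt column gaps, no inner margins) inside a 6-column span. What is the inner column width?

Take off 80 pt of margins, leaving 644 pt.
10c + 9·6 = 644 → 10c = 590 → c = 59 pt.
6-column span = 6·59 + 5·6 = 384 pt.
2d + 1·10 = 384 → 2d = 374 → d = 187 pt.

187 pt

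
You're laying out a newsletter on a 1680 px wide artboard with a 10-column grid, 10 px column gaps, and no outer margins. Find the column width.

159 px

Subtracting 9 column gaps of 10 leaves 1590 for 10 columns, so c = 159 px.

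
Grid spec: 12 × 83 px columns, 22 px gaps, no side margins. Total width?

Frame = 12·83 + 11·22 = 996 + 242 = 1238 px.

1238 px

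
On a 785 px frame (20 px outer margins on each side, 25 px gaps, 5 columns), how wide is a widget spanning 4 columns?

591 px

Subtract both margins: 785 − 2·20 = 745 px.
745 − 4·25 = 645; ÷5 gives c = 129 px.
Span of 4: 4·129 + 3·25 = 516 + 75 = 591 px.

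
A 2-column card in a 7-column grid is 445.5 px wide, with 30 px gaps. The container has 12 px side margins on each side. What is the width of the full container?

1658.25 px

445.5 − 1·30 = 415.5; ÷2 gives c = 207.75 px.
Container = 2·12 + 7·207.75 + 6·30 = 24 + 1454.25 + 180 = 1658.25 px.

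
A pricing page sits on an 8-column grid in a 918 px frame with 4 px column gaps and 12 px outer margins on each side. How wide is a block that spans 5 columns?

557.25 px

Inside the margins: 918 − 24 = 894 px.
8 columns + 7 column gaps: 8c + 7·4 = 894.
8c = 894 − 28 = 866, so c = 108.25 px.
5 columns plus 4 column gaps: 541.25 + 16 = 557.25 px.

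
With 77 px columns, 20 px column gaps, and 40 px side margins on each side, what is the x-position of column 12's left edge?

Before column 12: the margin + 11 columns + 11 column gaps.
Offset = 40 + 11·(77 + 20) = 40 + 1067 = 1107 px.

1107 px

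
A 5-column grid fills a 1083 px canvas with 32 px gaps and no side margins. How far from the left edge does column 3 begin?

446 px

1083 − 4·32 = 955; ÷5 gives c = 191 px.
No margin, so column 3 starts at 2·(column + gutter) = 2·223 = 446 px.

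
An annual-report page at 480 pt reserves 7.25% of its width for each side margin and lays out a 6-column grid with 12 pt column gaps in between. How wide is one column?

58.4 pt

Margins: 7.25% × 480 = 34.8 pt each, so content = 480 − 69.6 = 410.4 pt.
6c + 5·12 = 410.4 → 6c = 350.4 → c = 58.4 pt.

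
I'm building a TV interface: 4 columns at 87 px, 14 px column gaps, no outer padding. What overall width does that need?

Canvas = 4·87 + 3·14 = 348 + 42 = 390 px.

390 px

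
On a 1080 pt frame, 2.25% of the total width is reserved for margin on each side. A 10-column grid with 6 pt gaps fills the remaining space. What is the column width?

1080 × (1 − 2·2.25%) = 1080 × 95.5% = 1031.4 pt for the columns.
1031.4 − 9·6 = 977.4; ÷10 gives c = 97.74 pt.

97.74 pt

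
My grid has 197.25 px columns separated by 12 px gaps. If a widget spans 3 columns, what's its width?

Span of 3: 3·197.25 + 2·12 = 591.75 + 24 = 615.75 px.

615.75 px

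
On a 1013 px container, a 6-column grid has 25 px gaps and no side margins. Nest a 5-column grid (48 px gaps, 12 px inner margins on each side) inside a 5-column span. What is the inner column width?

6c + 5·25 = 1013 → 6c = 888 → c = 148 px.
5-column span = 5·148 + 4·25 = 840 px.
Inner content = 840 − 2·12 = 816 px.
5d + 4·48 = 816 → 5d = 624 → d = 124.8 px.

124.8 px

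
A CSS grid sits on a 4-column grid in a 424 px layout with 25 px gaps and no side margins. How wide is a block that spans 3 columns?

4c + 3·25 = 424 → 4c = 349 → c = 87.25 px.
Span of 3: 3·87.25 + 2·25 = 261.75 + 50 = 311.75 px.

311.75 px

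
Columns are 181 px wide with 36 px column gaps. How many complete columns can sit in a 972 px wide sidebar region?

Each extra column adds 181 + 36 = 217 px.
(972 + 36) / 217 = 4.65, so 4 columns fit.

4 columns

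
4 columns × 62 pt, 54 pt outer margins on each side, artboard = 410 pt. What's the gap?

Inside the margins: 410 − 108 = 302 pt.
4·62 + 3g = 302 → 3g = 54 → g = 18 pt.

18 pt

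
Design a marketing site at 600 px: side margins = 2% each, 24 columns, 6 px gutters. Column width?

Each margin = 2% of 600 = 12 px; content = 600 − 2·12 = 576 px.
24c + 23·6 = 576 → 24c = 438 → c = 18.25 px.

18.25 px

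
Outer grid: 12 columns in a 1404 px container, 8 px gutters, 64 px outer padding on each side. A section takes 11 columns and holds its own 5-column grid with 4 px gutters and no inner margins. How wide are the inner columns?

230.6 px

Take off 128 px of margins, leaving 1276 px.
1276 − 11·8 = 1188; ÷12 gives c = 99 px.
11 columns plus 10 gutters: 1089 + 80 = 1169 px.
5d + 4·4 = 1169 → 5d = 1153 → d = 230.6 px.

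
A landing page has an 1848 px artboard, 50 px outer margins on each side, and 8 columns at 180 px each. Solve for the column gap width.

Inside the margins: 1848 − 100 = 1748 px.
8·180 + 7g = 1748 → 7g = 308 → g = 44 px.

44 px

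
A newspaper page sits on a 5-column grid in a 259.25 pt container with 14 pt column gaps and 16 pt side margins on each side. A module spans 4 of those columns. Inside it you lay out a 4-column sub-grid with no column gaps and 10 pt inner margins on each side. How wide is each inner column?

Inside the margins: 259.25 − 32 = 227.25 pt.
5c + 4·14 = 227.25 → 5c = 171.25 → c = 34.25 pt.
4 columns plus 3 column gaps: 137 + 42 = 179 pt.
Inner content = 179 − 2·10 = 159 pt.
With no column gaps, each column is 159/4 = 39.75 pt.

39.75 pt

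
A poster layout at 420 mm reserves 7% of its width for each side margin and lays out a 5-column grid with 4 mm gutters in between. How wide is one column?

69.04 mm

Each margin = 7% of 420 = 29.4 mm; content = 420 − 2·29.4 = 361.2 mm.
5c + 4·4 = 361.2 → 5c = 345.2 → c = 69.04 mm.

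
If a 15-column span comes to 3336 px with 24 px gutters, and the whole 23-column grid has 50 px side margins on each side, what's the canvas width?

15 columns + 14 gutters: 15c + 14·24 = 3336.
15c = 3336 − 336 = 3000, so c = 200 px.
Adding margins, columns and gutters: 100 + 4600 + 528 = 5228 px.

5228 px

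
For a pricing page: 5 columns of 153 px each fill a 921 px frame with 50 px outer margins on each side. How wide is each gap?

14 px

Inside the margins: 921 − 100 = 821 px.
Columns use 765 px, leaving 56 px across 4 gaps = 14 px each.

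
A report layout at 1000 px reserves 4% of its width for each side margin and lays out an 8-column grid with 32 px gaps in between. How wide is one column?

87 px

Each margin = 4% of 1000 = 40 px; content = 1000 − 2·40 = 920 px.
8c + 7·32 = 920 → 8c = 696 → c = 87 px.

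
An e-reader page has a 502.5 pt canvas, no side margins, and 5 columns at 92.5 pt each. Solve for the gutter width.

5 columns take 5·92.5 = 462.5 pt; remaining 40 splits into 4 gutters.
g = 40 / 4 = 10 pt.

10 pt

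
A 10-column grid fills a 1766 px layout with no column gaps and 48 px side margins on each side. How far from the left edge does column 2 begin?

Content = 1766 − 2·48 = 1670 px.
1670 / 10 = 167 px per column.
Before column 2: the margin + 1 column + 1 column gap.
Offset = 48 + 1·(167 + 0) = 48 + 167 = 215 px.

215 px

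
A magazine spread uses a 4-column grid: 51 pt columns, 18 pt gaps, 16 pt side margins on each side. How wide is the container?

290 pt

Container = 2·16 + 4·51 + 3·18 = 32 + 204 + 54 = 290 pt.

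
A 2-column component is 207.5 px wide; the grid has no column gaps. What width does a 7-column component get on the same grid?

With no column gaps, each column is 207.5/2 = 103.75 px.
7-column span = 7·103.75 = 726.25 px.

726.25 px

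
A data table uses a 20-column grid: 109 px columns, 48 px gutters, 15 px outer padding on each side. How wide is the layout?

Total width: 2·15 + 20·109 + 19·48 = 3122 px.

3122 px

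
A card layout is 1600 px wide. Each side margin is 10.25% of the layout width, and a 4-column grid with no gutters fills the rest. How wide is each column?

318 px

Margins: 10.25% × 1600 = 164 px each, so content = 1600 − 328 = 1272 px.
1272 / 4 = 318 px per column.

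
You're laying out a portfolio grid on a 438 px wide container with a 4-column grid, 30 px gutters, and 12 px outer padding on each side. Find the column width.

Content width = 438 − 2·12 = 414 px.
4c + 3·30 = 414 → 4c = 324 → c = 81 px.

81 px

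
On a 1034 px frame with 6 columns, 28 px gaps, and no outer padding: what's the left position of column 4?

6 columns + 5 gaps: 6c + 5·28 = 1034.
6c = 1034 − 140 = 894, so c = 149 px.
No margin, so column 4 starts at 3·(column + gutter) = 3·177 = 531 px.

531 px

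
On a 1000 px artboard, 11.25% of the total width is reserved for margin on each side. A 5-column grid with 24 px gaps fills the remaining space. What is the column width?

135.8 px

Each margin = 11.25% of 1000 = 112.5 px; content = 1000 − 2·112.5 = 775 px.
775 − 4·24 = 679; ÷5 gives c = 135.8 px.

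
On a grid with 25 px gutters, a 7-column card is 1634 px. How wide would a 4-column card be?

7c + 6·25 = 1634 → 7c = 1484 → c = 212 px.
4-column span = 4·212 + 3·25 = 923 px.

923 px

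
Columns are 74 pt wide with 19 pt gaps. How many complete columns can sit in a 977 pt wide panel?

10 columns

10 columns: 10·74 + 9·19 = 911 pt ≤ 977.
11 columns: 1004 pt > 977. So 10.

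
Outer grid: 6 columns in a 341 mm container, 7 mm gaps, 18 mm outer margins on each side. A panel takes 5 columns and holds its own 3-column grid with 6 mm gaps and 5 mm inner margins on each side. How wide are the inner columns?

77 mm

Outer content = 341 − 2·18 = 305 mm.
6c + 5·7 = 305 → 6c = 270 → c = 45 mm.
Span of 5: 5·45 + 4·7 = 225 + 28 = 253 mm.
Inner content = 253 − 2·5 = 243 mm.
243 − 2·6 = 231; ÷3 gives d = 77 mm.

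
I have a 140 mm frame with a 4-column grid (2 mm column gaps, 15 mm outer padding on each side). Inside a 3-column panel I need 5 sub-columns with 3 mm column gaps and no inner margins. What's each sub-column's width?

14 mm

Inside the margins: 140 − 30 = 110 mm.
4 columns + 3 column gaps: 4c + 3·2 = 110.
4c = 110 − 6 = 104, so c = 26 mm.
Span of 3: 3·26 + 2·2 = 78 + 4 = 82 mm.
5 columns + 4 column gaps: 5d + 4·3 = 82.
5d = 82 − 12 = 70, so d = 14 mm.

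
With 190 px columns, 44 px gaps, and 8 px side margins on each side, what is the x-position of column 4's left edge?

Each column+gutter stride is 234 px; 3 of them past the 8 px margin is 8 + 702 = 710 px.

710 px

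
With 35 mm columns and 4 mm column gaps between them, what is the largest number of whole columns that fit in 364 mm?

9 columns

Each extra column adds 35 + 4 = 39 mm.
(364 + 4) / 39 = 9.44, so 9 columns fit.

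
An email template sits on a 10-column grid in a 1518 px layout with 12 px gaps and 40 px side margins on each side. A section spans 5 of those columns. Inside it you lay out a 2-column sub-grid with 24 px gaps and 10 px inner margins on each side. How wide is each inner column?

Inside the margins: 1518 − 80 = 1438 px.
Subtracting 9 gaps of 12 leaves 1330 for 10 columns, so c = 133 px.
5-column span = 5·133 + 4·12 = 713 px.
Inner content = 713 − 2·10 = 693 px.
Subtracting 1 gap of 24 leaves 669 for 2 columns, so d = 334.5 px.

334.5 px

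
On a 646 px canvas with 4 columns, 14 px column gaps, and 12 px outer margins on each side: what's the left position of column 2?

Content = 646 − 2·12 = 622 px.
4c + 3·14 = 622 → 4c = 580 → c = 145 px.
Each column+gutter stride is 159 px; 1 of them past the 12 px margin is 12 + 159 = 171 px.

171 px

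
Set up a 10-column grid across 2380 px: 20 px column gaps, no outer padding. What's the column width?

220 px

Subtracting 9 column gaps of 20 leaves 2200 for 10 columns, so c = 220 px.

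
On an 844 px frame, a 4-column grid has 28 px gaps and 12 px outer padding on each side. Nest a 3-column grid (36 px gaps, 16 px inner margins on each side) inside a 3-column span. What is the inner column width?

Inside the margins: 844 − 24 = 820 px.
820 − 3·28 = 736; ÷4 gives c = 184 px.
3-column span = 3·184 + 2·28 = 608 px.
Inner content = 608 − 2·16 = 576 px.
Subtracting 2 gaps of 36 leaves 504 for 3 columns, so d = 168 px.

168 px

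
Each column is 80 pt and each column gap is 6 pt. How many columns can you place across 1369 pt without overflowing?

15 columns

Each extra column adds 80 + 6 = 86 pt.
(1369 + 6) / 86 = 15.99, so 15 columns fit.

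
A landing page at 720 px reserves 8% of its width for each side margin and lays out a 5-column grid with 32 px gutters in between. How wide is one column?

Margins: 8% × 720 = 57.6 px each, so content = 720 − 115.2 = 604.8 px.
5 columns + 4 gutters: 5c + 4·32 = 604.8.
5c = 604.8 − 128 = 476.8, so c = 95.36 px.

95.36 px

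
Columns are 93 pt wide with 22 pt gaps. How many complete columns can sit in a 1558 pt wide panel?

13 columns

13 columns: 13·93 + 12·22 = 1473 pt ≤ 1558.
14 columns: 1588 pt > 1558. So 13.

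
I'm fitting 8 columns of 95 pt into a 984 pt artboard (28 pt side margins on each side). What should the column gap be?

Subtract both margins: 984 − 2·28 = 928 pt.
8·95 + 7g = 928 → 7g = 168 → g = 24 pt.

24 pt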